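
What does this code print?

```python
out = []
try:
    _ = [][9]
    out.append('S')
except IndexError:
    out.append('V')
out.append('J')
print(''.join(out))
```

Execution trace: 'V' (except IndexError) → 'J' (after the try/except). Output: VJ

Answer: VJ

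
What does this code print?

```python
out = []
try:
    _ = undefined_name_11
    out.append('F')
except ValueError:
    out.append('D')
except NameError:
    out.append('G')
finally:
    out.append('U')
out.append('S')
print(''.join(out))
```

Execution trace: 'G' (except NameError) → 'U' (finally) → 'S' (after the try/except). Output: GUS

Answer: GUS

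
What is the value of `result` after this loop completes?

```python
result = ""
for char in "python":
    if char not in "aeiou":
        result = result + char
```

Remove vowels from 'python'
`result` takes the values: "" → "p" → "py" → "pyt" → "pyth" → "pythn"

Answer: "pythn"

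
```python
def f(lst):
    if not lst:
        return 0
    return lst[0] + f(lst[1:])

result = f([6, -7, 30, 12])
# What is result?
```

6 + (-7) + 30 + 12 + 0 = 41

Answer: 41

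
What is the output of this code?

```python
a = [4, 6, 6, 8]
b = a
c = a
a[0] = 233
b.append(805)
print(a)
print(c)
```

Key concept: multiple aliases.
Step by step:
`a = [4, 6, 6, 8]` → a = [4, 6, 6, 8]
`b = a` → b = [4, 6, 6, 8] (same object as a)
`c = a` → c = [4, 6, 6, 8] (same object as a, b)
`a[0] = 233` → a = [233, 6, 6, 8] (same object as b, c); b = [233, 6, 6, 8] (same object as a, c); c = [233, 6, 6, 8] (same object as a, b)
`b.append(805)` → a = [233, 6, 6, 8, 805] (same object as b, c); b = [233, 6, 6, 8, 805] (same object as a, c); c = [233, 6, 6, 8, 805] (same object as a, b)
`print(a)` → prints [233, 6, 6, 8, 805]
`print(c)` → prints [233, 6, 6, 8, 805]

Answer:
[233, 6, 6, 8, 805]
[233, 6, 6, 8, 805]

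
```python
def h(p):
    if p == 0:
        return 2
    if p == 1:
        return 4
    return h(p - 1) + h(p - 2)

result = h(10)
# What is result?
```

Build up from base cases: h(0)=2, h(1)=4, h(2)=6, h(3)=10, h(4)=16, h(5)=26, h(6)=42, ..., h(10)=288

Answer: 288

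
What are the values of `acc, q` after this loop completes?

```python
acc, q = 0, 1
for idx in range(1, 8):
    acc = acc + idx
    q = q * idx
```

Sum and factorial of 1 to 7
`acc, q` takes the values: (0, 1) → (1, 1) → (3, 1) → (3, 2) → (6, 2) → (6, 6) → (10, 6) → (10, 24) → (15, 24) → (15, 120) → (21, 120) → (21, 720) → (28, 720) → (28, 5040)

Answer: 28, 5040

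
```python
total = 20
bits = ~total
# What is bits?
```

Trace:
`total = 20` → total = 20
`bits = ~total` → bits = -21
So bits = -21

Answer: -21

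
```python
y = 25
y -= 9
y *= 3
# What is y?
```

Trace:
`y = 25` → y = 25
`y -= 9` → y = 16
`y *= 3` → y = 48
So y = 48

Answer: 48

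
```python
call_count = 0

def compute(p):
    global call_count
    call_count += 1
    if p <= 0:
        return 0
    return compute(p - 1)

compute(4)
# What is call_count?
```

Linear recursion stepping by 1: 5 calls from p=4 down to ≤0.

Answer: 5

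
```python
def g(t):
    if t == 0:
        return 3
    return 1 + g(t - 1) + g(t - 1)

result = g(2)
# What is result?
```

g(t) = 1 + 2·g(t-1), g(0)=3. Closed form: (3+1)·2^2 - 1 = 15.

Answer: 15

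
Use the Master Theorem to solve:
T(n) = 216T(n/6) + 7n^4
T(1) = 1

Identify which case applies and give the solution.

a=216, b=6, f(n)=7n^4. log_6(216) = 3. Since c=4 > 3 and the regularity condition holds (216(n/6)^4 = (216/6^4)n^4 with 216/6^4 < 1), Case 3 applies: T(n) = Θ(f(n)) = O(n^4).

Answer: O(n^4) - Case 3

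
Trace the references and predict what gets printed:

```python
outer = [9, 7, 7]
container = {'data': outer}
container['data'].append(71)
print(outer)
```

Key concept: dict holds reference to list.
Step by step:
`outer = [9, 7, 7]` → outer = [9, 7, 7]
`container = {'data': outer}` → container = {'data': [9, 7, 7]}
`container['data'].append(71)` → outer = [9, 7, 7, 71]; container = {'data': [9, 7, 7, 71]}
`print(outer)` → prints [9, 7, 7, 71]

Answer: [9, 7, 7, 71]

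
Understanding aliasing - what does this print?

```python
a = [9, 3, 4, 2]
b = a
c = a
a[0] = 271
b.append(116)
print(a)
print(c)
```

Key concept: multiple aliases.
Step by step:
`a = [9, 3, 4, 2]` → a = [9, 3, 4, 2]
`b = a` → b = [9, 3, 4, 2] (same object as a)
`c = a` → c = [9, 3, 4, 2] (same object as a, b)
`a[0] = 271` → a = [271, 3, 4, 2] (same object as b, c); b = [271, 3, 4, 2] (same object as a, c); c = [271, 3, 4, 2] (same object as a, b)
`b.append(116)` → a = [271, 3, 4, 2, 116] (same object as b, c); b = [271, 3, 4, 2, 116] (same object as a, c); c = [271, 3, 4, 2, 116] (same object as a, b)
`print(a)` → prints [271, 3, 4, 2, 116]
`print(c)` → prints [271, 3, 4, 2, 116]

Answer:
[271, 3, 4, 2, 116]
[271, 3, 4, 2, 116]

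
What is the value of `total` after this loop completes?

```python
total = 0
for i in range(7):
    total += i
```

Sum of 0 to 6 = 21
`total` takes the values: 0 → 1 → 3 → 6 → 10 → 15 → 21

Answer: 21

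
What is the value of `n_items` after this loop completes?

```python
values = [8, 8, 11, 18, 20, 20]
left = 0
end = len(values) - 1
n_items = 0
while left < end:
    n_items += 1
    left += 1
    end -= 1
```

Iterations until pointers meet (list length 6)
`n_items` takes the values: 0 → 1 → 2 → 3

Answer: 3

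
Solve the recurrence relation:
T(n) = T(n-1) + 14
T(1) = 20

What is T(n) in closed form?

Unrolling: T(n) = T(1) + 14·(n-1) = 20 + 14(n-1) = 14n + 6.

Answer: T(n) = 14n + 6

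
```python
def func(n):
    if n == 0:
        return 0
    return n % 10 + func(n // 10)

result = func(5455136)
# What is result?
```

Sum of digits of 5455136: 6 + 3 + 1 + 5 + 5 + 4 + 5 = 29

Answer: 29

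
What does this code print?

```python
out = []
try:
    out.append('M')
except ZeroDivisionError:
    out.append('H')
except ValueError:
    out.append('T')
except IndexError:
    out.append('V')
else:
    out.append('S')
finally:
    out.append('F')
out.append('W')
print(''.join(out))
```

Execution trace: 'M' (try body, no exception) → 'S' (else) → 'F' (finally) → 'W' (after the try/except). Output: MSFW

Answer: MSFW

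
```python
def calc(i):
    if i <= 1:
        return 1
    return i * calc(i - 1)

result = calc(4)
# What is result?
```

calc(4) = 4 * 3 * 2 * 1 = 24

Answer: 24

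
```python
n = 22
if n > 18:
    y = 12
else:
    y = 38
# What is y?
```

Trace:
`n = 22` → n = 22
`if n > 18: ...` → n > 18 is True → y = 12
So y = 12

Answer: 12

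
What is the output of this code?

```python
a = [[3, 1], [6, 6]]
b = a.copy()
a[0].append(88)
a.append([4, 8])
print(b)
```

Key concept: shallow copy with nested lists.
Step by step:
`a = [[3, 1], [6, 6]]` → a = [[3, 1], [6, 6]]
`b = a.copy()` → b = [[3, 1], [6, 6]]
`a[0].append(88)` → a = [[3, 1, 88], [6, 6]]; b = [[3, 1, 88], [6, 6]]
`a.append([4, 8])` → a = [[3, 1, 88], [6, 6], [4, 8]]
`print(b)` → prints [[3, 1, 88], [6, 6]]

Answer: [[3, 1, 88], [6, 6]]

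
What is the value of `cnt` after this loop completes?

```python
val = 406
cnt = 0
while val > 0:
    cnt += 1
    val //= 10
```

Count digits by repeated division by 10
`cnt` takes the values: 0 → 1 → 2 → 3

Answer: 3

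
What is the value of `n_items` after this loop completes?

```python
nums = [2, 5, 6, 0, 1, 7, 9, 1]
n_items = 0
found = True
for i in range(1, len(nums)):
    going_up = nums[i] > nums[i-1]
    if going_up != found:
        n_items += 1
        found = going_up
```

Count direction changes in [2, 5, 6, 0, 1, 7, 9, 1]
`n_items` takes the values: 0 → 1 → 2 → 3

Answer: 3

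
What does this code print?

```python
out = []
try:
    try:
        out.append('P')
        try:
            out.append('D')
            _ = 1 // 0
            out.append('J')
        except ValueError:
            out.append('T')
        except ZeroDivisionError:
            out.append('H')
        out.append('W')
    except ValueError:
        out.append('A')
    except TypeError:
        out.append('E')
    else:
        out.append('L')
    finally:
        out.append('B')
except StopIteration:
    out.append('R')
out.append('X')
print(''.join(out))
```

Execution trace: 'P' (try body) → 'D' (inner try body) → 'H' (inner except ZeroDivisionError) → 'W' (try body, no exception) → 'L' (else) → 'B' (finally) → 'X' (after the try/except). Output: PDHWLBX

Answer: PDHWLBX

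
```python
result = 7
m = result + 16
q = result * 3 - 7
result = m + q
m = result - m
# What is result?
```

Trace:
`result = 7` → result = 7
`m = result + 16` → m = 23
`q = result * 3 - 7` → q = 14
`result = m + q` → result = 37
`m = result - m` → m = 14
So result = 37

Answer: 37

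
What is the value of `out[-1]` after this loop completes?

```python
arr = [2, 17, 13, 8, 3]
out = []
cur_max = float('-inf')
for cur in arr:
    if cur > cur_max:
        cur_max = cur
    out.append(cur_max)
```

Running max ends at 17
`out` takes the values: [] → [2] → [2, 17] → [2, 17, 17] → [2, 17, 17, 17] → [2, 17, 17, 17, 17]
So `out[-1]` = 17

Answer: 17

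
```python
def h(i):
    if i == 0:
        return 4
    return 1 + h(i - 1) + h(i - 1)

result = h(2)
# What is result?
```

h(i) = 1 + 2·h(i-1), h(0)=4. Closed form: (4+1)·2^2 - 1 = 19.

Answer: 19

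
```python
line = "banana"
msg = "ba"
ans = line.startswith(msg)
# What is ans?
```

Trace:
`line = "banana"` → line = 'banana'
`msg = "ba"` → msg = 'ba'
`ans = line.startswith(msg)` → ans = True
So ans = True

Answer: True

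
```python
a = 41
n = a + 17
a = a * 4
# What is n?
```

Trace:
`a = 41` → a = 41
`n = a + 17` → n = 58
`a = a * 4` → a = 164
So n = 58

Answer: 58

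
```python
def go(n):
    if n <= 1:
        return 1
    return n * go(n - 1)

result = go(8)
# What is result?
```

go(8) = 8 * 7 * 6 * 5 * 4 * 3 * 2 * 1 = 40320

Answer: 40320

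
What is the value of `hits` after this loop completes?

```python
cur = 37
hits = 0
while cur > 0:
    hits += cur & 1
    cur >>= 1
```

Count set bits in 37 (binary: 0b100101)
`hits` takes the values: 0 → 1 → 2 → 3

Answer: 3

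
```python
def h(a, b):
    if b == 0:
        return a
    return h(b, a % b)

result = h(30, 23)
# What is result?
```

h(30, 23) -> h(23, 7) -> h(7, 2) -> h(2, 1) -> h(1, 0) -> 1

Answer: 1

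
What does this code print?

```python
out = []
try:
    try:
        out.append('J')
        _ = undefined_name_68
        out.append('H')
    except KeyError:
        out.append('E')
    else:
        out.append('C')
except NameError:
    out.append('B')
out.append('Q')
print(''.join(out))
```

Execution trace: 'J' (try body) → 'B' (outer except NameError) → 'Q' (after the try/except). Output: JBQ

Answer: JBQ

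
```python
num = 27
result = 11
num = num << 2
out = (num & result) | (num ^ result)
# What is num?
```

Trace:
`num = 27` → num = 27
`result = 11` → result = 11
`num = num << 2` → num = 108
`out = (num & result) | (num ^ result)` → out = 111
So num = 108

Answer: 108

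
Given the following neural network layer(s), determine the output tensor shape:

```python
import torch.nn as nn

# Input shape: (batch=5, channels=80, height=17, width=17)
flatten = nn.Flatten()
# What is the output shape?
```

Input: (5, 80, 17, 17) -> Output: (5, 23120)

Answer: (5, 23120)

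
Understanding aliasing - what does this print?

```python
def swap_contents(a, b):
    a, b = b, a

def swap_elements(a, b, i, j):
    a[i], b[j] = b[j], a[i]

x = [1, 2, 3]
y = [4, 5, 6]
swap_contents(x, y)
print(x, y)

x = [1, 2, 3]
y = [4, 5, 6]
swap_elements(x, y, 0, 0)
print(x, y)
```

Key concept: parameter rebinding vs mutation.
Step by step:
`x = [1, 2, 3]` → x = [1, 2, 3]
`y = [4, 5, 6]` → y = [4, 5, 6]
`swap_contents(x, y)` → no visible change to tracked variables
`print(x, y)` → prints [1, 2, 3] [4, 5, 6]
`x = [1, 2, 3]` → x = [1, 2, 3]
`y = [4, 5, 6]` → y = [4, 5, 6]
`swap_elements(x, y, 0, 0)` → x = [4, 2, 3]; y = [1, 5, 6]
`print(x, y)` → prints [4, 2, 3] [1, 5, 6]

Answer:
[1, 2, 3] [4, 5, 6]
[4, 2, 3] [1, 5, 6]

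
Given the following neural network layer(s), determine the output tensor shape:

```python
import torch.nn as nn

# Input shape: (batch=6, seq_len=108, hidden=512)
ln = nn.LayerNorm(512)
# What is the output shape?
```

Input: (6, 108, 512) -> Output: (6, 108, 512)

Answer: (6, 108, 512)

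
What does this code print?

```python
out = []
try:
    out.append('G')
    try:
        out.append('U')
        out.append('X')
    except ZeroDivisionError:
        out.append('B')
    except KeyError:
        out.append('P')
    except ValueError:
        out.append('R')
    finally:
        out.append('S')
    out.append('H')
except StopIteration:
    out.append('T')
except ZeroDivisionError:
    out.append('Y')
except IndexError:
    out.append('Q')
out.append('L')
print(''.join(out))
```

Execution trace: 'G' (try body) → 'U' (inner try body) → 'X' (inner try body, no exception) → 'S' (inner finally) → 'H' (try body, no exception) → 'L' (after the try/except). Output: GUXSHL

Answer: GUXSHL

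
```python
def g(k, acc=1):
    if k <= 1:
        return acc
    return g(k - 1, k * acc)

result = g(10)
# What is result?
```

Accumulator trace (n, acc): (10, 1) -> (9, 10) -> (8, 90) -> (7, 720) -> (6, 5040) -> (5, 30240) -> (4, 151200) -> (3, 604800) -> (2, 1814400) -> (1, 3628800) -> return 3628800

Answer: 3628800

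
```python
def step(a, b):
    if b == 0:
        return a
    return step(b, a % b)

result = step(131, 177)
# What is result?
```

step(131, 177) -> step(177, 131) -> step(131, 46) -> step(46, 39) -> step(39, 7) -> step(7, 4) -> step(4, 3) -> step(3, 1) -> step(1, 0) -> 1

Answer: 1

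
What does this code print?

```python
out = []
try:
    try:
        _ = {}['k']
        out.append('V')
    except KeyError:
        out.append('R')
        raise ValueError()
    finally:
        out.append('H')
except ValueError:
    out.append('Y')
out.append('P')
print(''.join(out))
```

Execution trace: 'R' (inner except KeyError) → 'H' (inner finally) → 'Y' (outer except ValueError) → 'P' (after the try/except). Output: RHYP

Answer: RHYP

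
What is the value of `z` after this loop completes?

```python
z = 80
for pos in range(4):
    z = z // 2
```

Halve 4 times: 80 // 2^4 = 5
`z` takes the values: 80 → 40 → 20 → 10 → 5

Answer: 5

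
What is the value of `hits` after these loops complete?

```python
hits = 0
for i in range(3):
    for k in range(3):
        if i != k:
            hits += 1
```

3² - 3 (exclude diagonal)
`hits` takes the values: 0 → 1 → 2 → 3 → 4 → 5 → 6

Answer: 6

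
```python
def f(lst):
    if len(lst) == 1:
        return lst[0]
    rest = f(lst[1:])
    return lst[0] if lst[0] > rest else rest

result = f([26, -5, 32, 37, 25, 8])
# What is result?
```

Recursive max over [26, -5, 32, 37, 25, 8] = 37

Answer: 37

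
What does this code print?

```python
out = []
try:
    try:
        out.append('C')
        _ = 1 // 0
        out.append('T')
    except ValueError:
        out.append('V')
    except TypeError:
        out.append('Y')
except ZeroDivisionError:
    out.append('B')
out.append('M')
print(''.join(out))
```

Execution trace: 'C' (try body) → 'B' (outer except ZeroDivisionError) → 'M' (after the try/except). Output: CBM

Answer: CBM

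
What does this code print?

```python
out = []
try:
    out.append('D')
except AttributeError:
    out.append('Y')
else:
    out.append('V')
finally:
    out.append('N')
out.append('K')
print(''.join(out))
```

Execution trace: 'D' (try body, no exception) → 'V' (else) → 'N' (finally) → 'K' (after the try/except). Output: DVNK

Answer: DVNK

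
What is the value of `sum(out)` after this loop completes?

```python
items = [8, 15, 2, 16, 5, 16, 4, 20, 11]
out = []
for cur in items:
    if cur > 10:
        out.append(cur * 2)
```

Sum of doubled values > 10
`out` takes the values: [] → [30] → [30, 32] → [30, 32, 32] → [30, 32, 32, 40] → [30, 32, 32, 40, 22]
So `sum(out)` = 156

Answer: 156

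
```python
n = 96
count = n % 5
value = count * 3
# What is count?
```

Trace:
`n = 96` → n = 96
`count = n % 5` → count = 1
`value = count * 3` → value = 3
So count = 1

Answer: 1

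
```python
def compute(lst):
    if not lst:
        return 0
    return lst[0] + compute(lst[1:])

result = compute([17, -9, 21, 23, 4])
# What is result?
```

17 + (-9) + 21 + 23 + 4 + 0 = 56

Answer: 56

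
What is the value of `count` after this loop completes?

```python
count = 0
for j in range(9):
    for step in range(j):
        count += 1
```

Triangle number: 0+1+2+...+8
`count` takes the values: 0 → 1 → 2 → 3 → 4 → 5 → 6 → 7 → 8 → 9 → 10 → 11 → 12 → 13 → 14 → 15 → 16 → 17 → 18 → 19 → 20 → 21 → 22 → 23 → 24 → 25 → 26 → 27 → 28 → 29 → 30 → 31 → 32 → 33 → 34 → 35 → 36

Answer: 36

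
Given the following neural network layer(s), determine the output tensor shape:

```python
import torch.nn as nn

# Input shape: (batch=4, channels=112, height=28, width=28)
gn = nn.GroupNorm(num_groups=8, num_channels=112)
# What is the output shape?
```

Input: (4, 112, 28, 28) -> Output: (4, 112, 28, 28)

Answer: (4, 112, 28, 28)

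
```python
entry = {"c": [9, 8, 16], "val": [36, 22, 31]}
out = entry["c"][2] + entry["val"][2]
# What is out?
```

Trace:
`entry = {"c": [9, 8, 16], "val": [36, 22, 31]}` → entry = {'c': [9, 8, 16], 'val': [36, 22, 31]}
`out = entry["c"][2] + entry["val"][2]` → out = 47
So out = 47

Answer: 47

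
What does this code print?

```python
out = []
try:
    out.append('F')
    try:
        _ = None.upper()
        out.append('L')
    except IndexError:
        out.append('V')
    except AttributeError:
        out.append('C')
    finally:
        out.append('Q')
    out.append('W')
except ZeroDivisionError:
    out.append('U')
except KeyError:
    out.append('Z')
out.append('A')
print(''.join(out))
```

Execution trace: 'F' (try body) → 'C' (inner except AttributeError) → 'Q' (inner finally) → 'W' (try body, no exception) → 'A' (after the try/except). Output: FCQWA

Answer: FCQWA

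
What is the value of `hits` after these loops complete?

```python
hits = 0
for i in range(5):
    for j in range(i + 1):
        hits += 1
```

Triangle: 1 + 2 + ... + 5
`hits` takes the values: 0 → 1 → 2 → 3 → 4 → 5 → 6 → 7 → 8 → 9 → 10 → 11 → 12 → 13 → 14 → 15

Answer: 15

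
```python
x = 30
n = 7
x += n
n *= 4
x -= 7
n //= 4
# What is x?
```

Trace:
`x = 30` → x = 30
`n = 7` → n = 7
`x += n` → x = 37
`n *= 4` → n = 28
`x -= 7` → x = 30
`n //= 4` → n = 7
So x = 30

Answer: 30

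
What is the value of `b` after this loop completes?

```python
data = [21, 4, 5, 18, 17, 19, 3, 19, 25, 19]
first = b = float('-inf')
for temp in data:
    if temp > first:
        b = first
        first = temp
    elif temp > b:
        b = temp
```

Second largest (with repeats) in [21, 4, 5, 18, 17, 19, 3, 19, 25, 19]
`b` takes the values: -inf → 4 → 5 → 18 → 19 → 21

Answer: 21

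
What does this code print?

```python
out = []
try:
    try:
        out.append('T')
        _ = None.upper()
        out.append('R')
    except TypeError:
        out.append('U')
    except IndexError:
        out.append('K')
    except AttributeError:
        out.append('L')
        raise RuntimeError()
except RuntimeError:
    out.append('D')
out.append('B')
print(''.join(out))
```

Execution trace: 'T' (inner try body) → 'L' (inner except AttributeError) → 'D' (outer except RuntimeError) → 'B' (after the try/except). Output: TLDB

Answer: TLDB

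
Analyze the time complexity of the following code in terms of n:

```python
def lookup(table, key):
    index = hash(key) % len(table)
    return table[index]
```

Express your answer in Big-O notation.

This is Hash table lookup (average case). Time complexity: O(1).

Answer: O(1)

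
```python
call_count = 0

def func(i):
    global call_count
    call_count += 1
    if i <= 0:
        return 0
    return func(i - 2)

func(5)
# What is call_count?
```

Linear recursion stepping by 2: 4 calls from i=5 down to ≤0.

Answer: 4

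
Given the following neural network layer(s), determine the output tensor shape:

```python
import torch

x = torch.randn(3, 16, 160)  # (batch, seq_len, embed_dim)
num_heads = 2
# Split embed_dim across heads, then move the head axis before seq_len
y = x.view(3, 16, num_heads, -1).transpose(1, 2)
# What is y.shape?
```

Input: (3, 16, 160) -> head_dim = 160 // 2 = 80; after view: (3, 16, 2, 80) -> after transpose(1, 2): (3, 2, 16, 80) -> Output: (3, 2, 16, 80)

Answer: (3, 2, 16, 80)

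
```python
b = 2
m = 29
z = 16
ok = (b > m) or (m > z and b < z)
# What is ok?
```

Trace:
`b = 2` → b = 2
`m = 29` → m = 29
`z = 16` → z = 16
`ok = (b > m) or (m > z and b < z)` → ok = True
So ok = True

Answer: True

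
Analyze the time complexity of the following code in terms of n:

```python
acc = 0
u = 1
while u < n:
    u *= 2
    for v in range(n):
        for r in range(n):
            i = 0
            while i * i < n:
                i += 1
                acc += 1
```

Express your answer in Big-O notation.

Each loop level contributes: log n × n × n × √n. Multiplying the contributions gives O(n^2√n log n).

Answer: O(n^2√n log n)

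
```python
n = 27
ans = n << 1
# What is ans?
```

Trace:
`n = 27` → n = 27
`ans = n << 1` → ans = 54
So ans = 54

Answer: 54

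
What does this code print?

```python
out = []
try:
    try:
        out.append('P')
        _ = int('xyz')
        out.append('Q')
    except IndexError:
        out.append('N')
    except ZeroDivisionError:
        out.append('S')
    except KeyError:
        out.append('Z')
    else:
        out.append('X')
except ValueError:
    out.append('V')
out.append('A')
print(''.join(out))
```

Execution trace: 'P' (try body) → 'V' (outer except ValueError) → 'A' (after the try/except). Output: PVA

Answer: PVA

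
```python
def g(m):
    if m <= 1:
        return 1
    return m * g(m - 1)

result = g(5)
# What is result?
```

g(5) = 5 * 4 * 3 * 2 * 1 = 120

Answer: 120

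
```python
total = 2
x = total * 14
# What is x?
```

Trace:
`total = 2` → total = 2
`x = total * 14` → x = 28
So x = 28

Answer: 28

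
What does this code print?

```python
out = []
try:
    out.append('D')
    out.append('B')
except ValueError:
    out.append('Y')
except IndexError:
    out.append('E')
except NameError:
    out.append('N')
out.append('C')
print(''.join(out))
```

Execution trace: 'D' (try body) → 'B' (try body, no exception) → 'C' (after the try/except). Output: DBC

Answer: DBC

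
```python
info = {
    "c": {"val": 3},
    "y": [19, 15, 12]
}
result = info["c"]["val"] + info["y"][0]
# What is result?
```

Trace:
`info = { ...` → info = {'c': {'val': 3}, 'y': [19, 15, 12]}
`result = info["c"]["val"] + info["y"][0]` → result = 22
So result = 22

Answer: 22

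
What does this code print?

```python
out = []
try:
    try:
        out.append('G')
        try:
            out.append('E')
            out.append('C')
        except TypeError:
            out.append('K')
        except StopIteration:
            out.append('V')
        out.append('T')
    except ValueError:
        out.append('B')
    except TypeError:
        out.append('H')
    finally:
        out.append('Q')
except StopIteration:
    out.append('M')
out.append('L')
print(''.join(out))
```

Execution trace: 'G' (try body) → 'E' (inner try body) → 'C' (inner try body, no exception) → 'T' (try body, no exception) → 'Q' (finally) → 'L' (after the try/except). Output: GECTQL

Answer: GECTQL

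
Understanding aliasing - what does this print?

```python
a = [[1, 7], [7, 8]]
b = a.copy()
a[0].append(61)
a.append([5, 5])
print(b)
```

Key concept: shallow copy with nested lists.
Step by step:
`a = [[1, 7], [7, 8]]` → a = [[1, 7], [7, 8]]
`b = a.copy()` → b = [[1, 7], [7, 8]]
`a[0].append(61)` → a = [[1, 7, 61], [7, 8]]; b = [[1, 7, 61], [7, 8]]
`a.append([5, 5])` → a = [[1, 7, 61], [7, 8], [5, 5]]
`print(b)` → prints [[1, 7, 61], [7, 8]]

Answer: [[1, 7, 61], [7, 8]]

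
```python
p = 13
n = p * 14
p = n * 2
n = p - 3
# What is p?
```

Trace:
`p = 13` → p = 13
`n = p * 14` → n = 182
`p = n * 2` → p = 364
`n = p - 3` → n = 361
So p = 364

Answer: 364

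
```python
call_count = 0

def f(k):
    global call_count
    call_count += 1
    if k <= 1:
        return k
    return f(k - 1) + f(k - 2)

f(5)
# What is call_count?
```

Calls(k) = 1 + Calls(k-1) + Calls(k-2); Calls(0)=Calls(1)=1. For k=5 this gives 15.

Answer: 15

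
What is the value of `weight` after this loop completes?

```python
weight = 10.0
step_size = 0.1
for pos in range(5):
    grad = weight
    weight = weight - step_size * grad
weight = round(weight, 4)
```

Gradient descent: w = 10.0 * (1 - 0.1)^5
`weight` takes the values: 10.0 → 9.0 → 8.1 → 7.29 → 6.561 → 5.9049

Answer: 5.9049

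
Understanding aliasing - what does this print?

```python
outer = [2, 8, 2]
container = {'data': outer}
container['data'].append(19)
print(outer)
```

Key concept: dict holds reference to list.
Step by step:
`outer = [2, 8, 2]` → outer = [2, 8, 2]
`container = {'data': outer}` → container = {'data': [2, 8, 2]}
`container['data'].append(19)` → outer = [2, 8, 2, 19]; container = {'data': [2, 8, 2, 19]}
`print(outer)` → prints [2, 8, 2, 19]

Answer: [2, 8, 2, 19]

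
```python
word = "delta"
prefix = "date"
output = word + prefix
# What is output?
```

Trace:
`word = "delta"` → word = 'delta'
`prefix = "date"` → prefix = 'date'
`output = word + prefix` → output = 'deltadate'
So output = 'deltadate'

Answer: 'deltadate'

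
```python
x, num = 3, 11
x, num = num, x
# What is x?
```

Trace:
`x, num = 3, 11` → x = 3; num = 11
`x, num = num, x` → x = 11; num = 3
So x = 11

Answer: 11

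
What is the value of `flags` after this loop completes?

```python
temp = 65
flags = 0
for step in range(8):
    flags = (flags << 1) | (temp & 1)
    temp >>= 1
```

Reverse lowest 8 bits of 65
`flags` takes the values: 0 → 1 → 2 → 4 → 8 → 16 → 32 → 65 → 130

Answer: 130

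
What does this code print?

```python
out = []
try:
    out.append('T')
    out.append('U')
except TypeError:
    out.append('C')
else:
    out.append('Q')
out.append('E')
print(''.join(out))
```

Execution trace: 'T' (try body) → 'U' (try body, no exception) → 'Q' (else) → 'E' (after the try/except). Output: TUQE

Answer: TUQE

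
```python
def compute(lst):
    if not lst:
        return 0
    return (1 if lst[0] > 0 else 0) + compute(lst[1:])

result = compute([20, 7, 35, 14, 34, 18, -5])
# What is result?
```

Count of positive elements in [20, 7, 35, 14, 34, 18, -5] = 6

Answer: 6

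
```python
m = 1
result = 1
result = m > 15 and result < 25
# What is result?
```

Trace:
`m = 1` → m = 1
`result = 1` → result = 1
`result = m > 15 and result < 25` → result = False
So result = False

Answer: False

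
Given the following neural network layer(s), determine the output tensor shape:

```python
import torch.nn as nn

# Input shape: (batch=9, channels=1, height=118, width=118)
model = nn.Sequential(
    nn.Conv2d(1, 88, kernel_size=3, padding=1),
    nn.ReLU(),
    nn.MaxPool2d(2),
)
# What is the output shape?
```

Input: (9, 1, 118, 118) -> after Conv2d: (9, 88, 118, 118) -> after ReLU: (9, 88, 118, 118) -> Output: (9, 88, 59, 59)

Answer: (9, 88, 59, 59)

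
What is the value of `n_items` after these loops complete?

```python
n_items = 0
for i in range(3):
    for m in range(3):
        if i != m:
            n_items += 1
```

3² - 3 (exclude diagonal)
`n_items` takes the values: 0 → 1 → 2 → 3 → 4 → 5 → 6

Answer: 6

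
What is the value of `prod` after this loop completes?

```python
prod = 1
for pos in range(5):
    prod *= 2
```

2^5 = 32
`prod` takes the values: 1 → 2 → 4 → 8 → 16 → 32

Answer: 32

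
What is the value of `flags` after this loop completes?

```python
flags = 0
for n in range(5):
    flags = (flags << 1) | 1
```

Build 5 consecutive 1-bits: 0b11111
`flags` takes the values: 0 → 1 → 3 → 7 → 15 → 31

Answer: 31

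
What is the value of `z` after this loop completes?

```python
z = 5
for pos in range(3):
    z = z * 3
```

Multiply by 3, 3 times: 5 * 3^3 = 135
`z` takes the values: 5 → 15 → 45 → 135

Answer: 135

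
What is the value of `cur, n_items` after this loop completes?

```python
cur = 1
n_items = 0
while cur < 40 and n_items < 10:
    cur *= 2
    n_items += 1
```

Double until >= 40 or 10 iterations
`cur, n_items` takes the values: (1, 0) → (2, 0) → (2, 1) → (4, 1) → (4, 2) → (8, 2) → (8, 3) → (16, 3) → (16, 4) → (32, 4) → (32, 5) → (64, 5) → (64, 6)

Answer: 64, 6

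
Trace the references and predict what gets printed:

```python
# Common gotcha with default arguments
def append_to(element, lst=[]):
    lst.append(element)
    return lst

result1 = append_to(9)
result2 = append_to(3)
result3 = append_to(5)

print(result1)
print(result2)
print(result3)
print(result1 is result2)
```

Key concept: mutable default argument gotcha.
Step by step:
`result1 = append_to(9)` → result1 = [9]
`result2 = append_to(3)` → result1 = [9, 3] (same object as result2); result2 = [9, 3] (same object as result1)
`result3 = append_to(5)` → result1 = [9, 3, 5] (same object as result2, result3); result2 = [9, 3, 5] (same object as result1, result3); result3 = [9, 3, 5] (same object as result1, result2)
`print(result1)` → prints [9, 3, 5]
`print(result2)` → prints [9, 3, 5]
`print(result3)` → prints [9, 3, 5]
`print(result1 is result2)` → prints True

Answer:
[9, 3, 5]
[9, 3, 5]
[9, 3, 5]
True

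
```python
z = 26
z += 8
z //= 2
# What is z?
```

Trace:
`z = 26` → z = 26
`z += 8` → z = 34
`z //= 2` → z = 17
So z = 17

Answer: 17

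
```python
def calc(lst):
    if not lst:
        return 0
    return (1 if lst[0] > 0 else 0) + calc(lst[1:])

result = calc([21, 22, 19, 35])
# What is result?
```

Count of positive elements in [21, 22, 19, 35] = 4

Answer: 4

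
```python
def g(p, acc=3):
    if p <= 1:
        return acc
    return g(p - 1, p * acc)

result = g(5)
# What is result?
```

Accumulator trace (n, acc): (5, 3) -> (4, 15) -> (3, 60) -> (2, 180) -> (1, 360) -> return 360

Answer: 360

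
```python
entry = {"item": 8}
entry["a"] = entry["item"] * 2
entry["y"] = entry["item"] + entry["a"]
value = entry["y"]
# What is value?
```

Trace:
`entry = {"item": 8}` → entry = {'item': 8}
`entry["a"] = entry["item"] * 2` → entry = {'item': 8, 'a': 16}
`entry["y"] = entry["item"] + entry["a"]` → entry = {'item': 8, 'a': 16, 'y': 24}
`value = entry["y"]` → value = 24
So value = 24

Answer: 24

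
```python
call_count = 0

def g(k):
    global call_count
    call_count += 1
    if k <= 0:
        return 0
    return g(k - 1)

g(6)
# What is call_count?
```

Linear recursion stepping by 1: 7 calls from k=6 down to ≤0.

Answer: 7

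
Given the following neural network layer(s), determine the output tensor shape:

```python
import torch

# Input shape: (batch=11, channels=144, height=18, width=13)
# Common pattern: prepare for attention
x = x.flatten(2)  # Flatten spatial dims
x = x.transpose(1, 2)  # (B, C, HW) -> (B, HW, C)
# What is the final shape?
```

Input: (11, 144, 18, 13) -> after flatten(2): (11, 144, 234) -> Output: (11, 234, 144)

Answer: (11, 234, 144)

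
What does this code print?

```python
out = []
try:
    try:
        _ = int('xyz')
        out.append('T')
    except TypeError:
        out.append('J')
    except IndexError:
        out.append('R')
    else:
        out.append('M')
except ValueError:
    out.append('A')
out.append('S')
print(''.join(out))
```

Execution trace: 'A' (outer except ValueError) → 'S' (after the try/except). Output: AS

Answer: AS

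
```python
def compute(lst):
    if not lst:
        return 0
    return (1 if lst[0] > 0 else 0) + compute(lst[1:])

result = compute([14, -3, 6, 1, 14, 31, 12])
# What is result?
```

Count of positive elements in [14, -3, 6, 1, 14, 31, 12] = 6

Answer: 6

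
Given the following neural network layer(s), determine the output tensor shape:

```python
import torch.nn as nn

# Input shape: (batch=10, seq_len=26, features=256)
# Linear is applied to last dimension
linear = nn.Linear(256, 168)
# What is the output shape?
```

Input: (10, 26, 256) -> Output: (10, 26, 168)

Answer: (10, 26, 168)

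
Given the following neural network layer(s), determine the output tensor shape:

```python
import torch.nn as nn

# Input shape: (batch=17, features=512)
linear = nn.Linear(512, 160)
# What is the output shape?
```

Input: (17, 512) -> Output: (17, 160)

Answer: (17, 160)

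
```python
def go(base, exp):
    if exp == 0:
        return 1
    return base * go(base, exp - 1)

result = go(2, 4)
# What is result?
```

go(2, 4) = 2 * 2 * 2 * 2 = 16

Answer: 16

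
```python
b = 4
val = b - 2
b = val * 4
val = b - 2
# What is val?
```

Trace:
`b = 4` → b = 4
`val = b - 2` → val = 2
`b = val * 4` → b = 8
`val = b - 2` → val = 6
So val = 6

Answer: 6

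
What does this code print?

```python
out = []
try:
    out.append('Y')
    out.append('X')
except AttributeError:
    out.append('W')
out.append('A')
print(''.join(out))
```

Execution trace: 'Y' (try body) → 'X' (try body, no exception) → 'A' (after the try/except). Output: YXA

Answer: YXA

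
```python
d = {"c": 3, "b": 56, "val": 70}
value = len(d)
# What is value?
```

Trace:
`d = {"c": 3, "b": 56, "val": 70}` → d = {'c': 3, 'b': 56, 'val': 70}
`value = len(d)` → value = 3
So value = 3

Answer: 3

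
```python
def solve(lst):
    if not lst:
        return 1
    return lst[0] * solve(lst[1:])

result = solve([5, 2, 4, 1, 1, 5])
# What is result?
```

Product over [5, 2, 4, 1, 1, 5] = 5 * 2 * 4 * 1 * 1 * 5 = 200

Answer: 200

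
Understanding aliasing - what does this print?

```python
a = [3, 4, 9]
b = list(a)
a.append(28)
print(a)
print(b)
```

Key concept: list() constructor creates copy.
Step by step:
`a = [3, 4, 9]` → a = [3, 4, 9]
`b = list(a)` → b = [3, 4, 9]
`a.append(28)` → a = [3, 4, 9, 28]
`print(a)` → prints [3, 4, 9, 28]
`print(b)` → prints [3, 4, 9]

Answer:
[3, 4, 9, 28]
[3, 4, 9]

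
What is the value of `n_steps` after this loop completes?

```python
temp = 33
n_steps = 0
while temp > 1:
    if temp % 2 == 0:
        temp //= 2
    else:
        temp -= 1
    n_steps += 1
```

Steps to reduce 33 to 1
`n_steps` takes the values: 0 → 1 → 2 → 3 → 4 → 5 → 6

Answer: 6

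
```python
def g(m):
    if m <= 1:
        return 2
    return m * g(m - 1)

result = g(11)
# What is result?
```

g(11) = 11 * 10 * 9 * 8 * 7 * 6 * 5 * 4 * 3 * 2 * 2 = 79833600

Answer: 79833600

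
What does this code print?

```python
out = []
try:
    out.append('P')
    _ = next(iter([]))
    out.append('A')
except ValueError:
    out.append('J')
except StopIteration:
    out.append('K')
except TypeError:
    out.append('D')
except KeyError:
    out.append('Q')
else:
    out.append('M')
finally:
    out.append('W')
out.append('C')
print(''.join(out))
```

Execution trace: 'P' (try body) → 'K' (except StopIteration) → 'W' (finally) → 'C' (after the try/except). Output: PKWC

Answer: PKWC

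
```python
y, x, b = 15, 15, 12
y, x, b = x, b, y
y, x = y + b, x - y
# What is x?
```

Trace:
`y, x, b = 15, 15, 12` → y = 15; x = 15; b = 12
`y, x, b = x, b, y` → y = 15; x = 12; b = 15
`y, x = y + b, x - y` → y = 30; x = -3
So x = -3

Answer: -3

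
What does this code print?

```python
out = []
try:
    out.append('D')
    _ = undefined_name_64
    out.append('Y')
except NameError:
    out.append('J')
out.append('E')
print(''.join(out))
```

Execution trace: 'D' (try body) → 'J' (except NameError) → 'E' (after the try/except). Output: DJE

Answer: DJE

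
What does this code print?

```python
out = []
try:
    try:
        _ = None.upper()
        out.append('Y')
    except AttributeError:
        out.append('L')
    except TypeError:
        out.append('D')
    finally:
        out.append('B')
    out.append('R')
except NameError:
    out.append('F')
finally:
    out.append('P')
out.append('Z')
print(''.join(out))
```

Execution trace: 'L' (inner except AttributeError) → 'B' (inner finally) → 'R' (try body, no exception) → 'P' (finally) → 'Z' (after the try/except). Output: LBRPZ

Answer: LBRPZ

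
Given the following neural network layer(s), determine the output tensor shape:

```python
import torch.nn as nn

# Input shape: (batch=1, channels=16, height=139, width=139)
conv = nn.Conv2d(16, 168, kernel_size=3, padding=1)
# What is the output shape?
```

Input: (1, 16, 139, 139) -> Output: (1, 168, 139, 139)

Answer: (1, 168, 139, 139)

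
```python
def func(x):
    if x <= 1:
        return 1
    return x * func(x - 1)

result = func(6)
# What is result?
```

func(6) = 6 * 5 * 4 * 3 * 2 * 1 = 720

Answer: 720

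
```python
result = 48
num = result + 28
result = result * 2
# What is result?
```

Trace:
`result = 48` → result = 48
`num = result + 28` → num = 76
`result = result * 2` → result = 96
So result = 96

Answer: 96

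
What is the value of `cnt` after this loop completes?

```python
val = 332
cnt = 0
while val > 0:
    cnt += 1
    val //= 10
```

Count digits by repeated division by 10
`cnt` takes the values: 0 → 1 → 2 → 3

Answer: 3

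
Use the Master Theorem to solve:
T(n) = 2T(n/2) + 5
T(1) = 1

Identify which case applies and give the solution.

a=2, b=2, f(n)=5. log_2(2) = 1. Since c=0 < 1, Case 1 applies: T(n) = Θ(n^log_b(a)) = O(n).

Answer: O(n) - Case 1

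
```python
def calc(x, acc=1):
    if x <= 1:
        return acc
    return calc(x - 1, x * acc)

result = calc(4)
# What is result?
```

Accumulator trace (n, acc): (4, 1) -> (3, 4) -> (2, 12) -> (1, 24) -> return 24

Answer: 24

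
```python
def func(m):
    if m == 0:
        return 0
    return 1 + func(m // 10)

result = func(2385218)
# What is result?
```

Count of digits of 2385218: 7

Answer: 7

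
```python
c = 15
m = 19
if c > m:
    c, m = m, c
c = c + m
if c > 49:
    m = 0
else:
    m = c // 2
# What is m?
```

Trace:
`c = 15` → c = 15
`m = 19` → m = 19
`if c > m: ...` → c > m is False → no variable changes
`c = c + m` → c = 34
`if c > 49: ...` → c > 49 is False, take else branch → m = 17
So m = 17

Answer: 17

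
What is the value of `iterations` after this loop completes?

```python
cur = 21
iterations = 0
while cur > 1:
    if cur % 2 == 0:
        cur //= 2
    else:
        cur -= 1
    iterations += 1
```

Steps to reduce 21 to 1
`iterations` takes the values: 0 → 1 → 2 → 3 → 4 → 5 → 6

Answer: 6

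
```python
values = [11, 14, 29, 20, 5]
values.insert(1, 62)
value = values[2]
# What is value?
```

Trace:
`values = [11, 14, 29, 20, 5]` → values = [11, 14, 29, 20, 5]
`values.insert(1, 62)` → values = [11, 62, 14, 29, 20, 5]
`value = values[2]` → value = 14
So value = 14

Answer: 14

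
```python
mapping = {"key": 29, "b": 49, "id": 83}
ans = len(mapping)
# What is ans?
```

Trace:
`mapping = {"key": 29, "b": 49, "id": 83}` → mapping = {'key': 29, 'b': 49, 'id': 83}
`ans = len(mapping)` → ans = 3
So ans = 3

Answer: 3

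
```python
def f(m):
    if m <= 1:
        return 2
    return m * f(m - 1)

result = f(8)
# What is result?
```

f(8) = 8 * 7 * 6 * 5 * 4 * 3 * 2 * 2 = 80640

Answer: 80640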